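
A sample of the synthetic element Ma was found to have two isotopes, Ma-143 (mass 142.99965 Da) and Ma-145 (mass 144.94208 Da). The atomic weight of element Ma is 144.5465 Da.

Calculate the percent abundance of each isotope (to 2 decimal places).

Ma-143: 20.37%, Ma-145: 79.63%

Writing the weighted mean with unknown fraction x of Ma-143:
142.99965·x + 144.94208·(1 − x) = 144.5465
(142.99965 − 144.94208)·x = 144.5465 − 144.94208
x = -0.39558 / -1.94243 = 0.20365 → 20.37% Ma-143, 79.63% Ma-145.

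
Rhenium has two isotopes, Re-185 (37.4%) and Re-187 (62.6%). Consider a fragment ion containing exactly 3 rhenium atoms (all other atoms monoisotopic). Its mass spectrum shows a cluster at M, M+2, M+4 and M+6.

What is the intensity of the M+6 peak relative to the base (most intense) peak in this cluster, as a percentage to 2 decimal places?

55.79%

Binomial terms of (0.374 + 0.626)^3: M 0.0523, M+2 0.2627, M+4 0.4397, M+6 0.2453 → M+4 is the base peak.
P(M+4) = C(3,2) × 0.374^1 × 0.626^2 = 3 × 0.3740 × 0.391876 = 0.439685 (base)
P(M+6) = C(3,3) × 0.374^0 × 0.626^3 = 1 × 1.0000 × 0.24531438 = 0.245314
Relative intensity = 0.245314 / 0.439685 × 100 = 55.79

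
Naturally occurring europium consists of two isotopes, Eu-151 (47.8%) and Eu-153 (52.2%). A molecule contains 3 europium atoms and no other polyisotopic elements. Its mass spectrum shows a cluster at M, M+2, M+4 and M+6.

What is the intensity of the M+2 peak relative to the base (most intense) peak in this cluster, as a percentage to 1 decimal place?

91.6%

Term probabilities: M 0.1092, M+2 0.3578, M+4 0.3907, M+6 0.1422. Base peak = M+4.
P(M+4) = C(3,2) × 0.478^1 × 0.522^2 = 3 × 0.4780 × 0.272484 = 0.390742 (base)
P(M+2) = C(3,1) × 0.478^2 × 0.522^1 = 3 × 0.228484 × 0.5220 = 0.357806
Relative intensity = 0.357806 / 0.390742 × 100 = 91.6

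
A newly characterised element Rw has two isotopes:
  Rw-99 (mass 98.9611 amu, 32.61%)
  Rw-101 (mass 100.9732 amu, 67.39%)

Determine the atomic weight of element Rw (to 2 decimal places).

100.32 amu

Weight each isotope mass by its fractional abundance: 0.3261 × 98.9611 + 0.6739 × 100.9732
= 32.27121 + 68.04584 = 100.31705 amu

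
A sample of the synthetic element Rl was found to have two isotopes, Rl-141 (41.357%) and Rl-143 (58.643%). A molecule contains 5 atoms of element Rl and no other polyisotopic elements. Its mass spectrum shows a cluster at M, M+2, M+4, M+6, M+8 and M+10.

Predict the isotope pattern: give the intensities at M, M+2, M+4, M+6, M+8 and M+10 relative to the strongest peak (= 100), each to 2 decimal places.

Expanding (0.41357 + 0.58643)^5:
P(M) = 0.41357^5 = 0.012099
P(M+2) = 5 × 0.41357^4 × 0.58643^1 = 0.085779
P(M+4) = 10 × 0.41357^3 × 0.58643^2 = 0.243265
P(M+6) = 10 × 0.41357^2 × 0.58643^3 = 0.344942
P(M+8) = 5 × 0.41357^1 × 0.58643^4 = 0.244559
P(M+10) = 0.58643^5 = 0.069355
The M+6 peak is largest (0.344942); scaling to 100 gives 3.51 : 24.87 : 70.52 : 100.00 : 70.90 : 20.11.

3.51 : 24.87 : 70.52 : 100.00 : 70.90 : 20.11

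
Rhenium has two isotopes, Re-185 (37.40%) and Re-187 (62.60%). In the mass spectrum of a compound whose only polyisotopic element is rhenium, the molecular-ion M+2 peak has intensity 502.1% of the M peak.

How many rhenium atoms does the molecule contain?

For n independent Re atoms, I(M+2)/I(M) = n · (abundance Re-187) / (abundance Re-185) = n · 0.6260/0.3740.
n = 5.021 × 0.3740/0.6260 = 3.00 ≈ 3

3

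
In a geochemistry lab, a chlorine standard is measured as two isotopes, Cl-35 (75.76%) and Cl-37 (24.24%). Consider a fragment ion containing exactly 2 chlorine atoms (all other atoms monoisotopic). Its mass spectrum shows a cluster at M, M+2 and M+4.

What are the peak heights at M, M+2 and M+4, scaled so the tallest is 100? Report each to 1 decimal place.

100.0 : 64.0 : 10.2

The 2 Cl atoms are independent, so intensities follow the terms of (0.7576 + 0.2424)^2.
P(M) = 0.7576^2 = 0.573958
P(M+2) = 2 × 0.7576^1 × 0.2424^1 = 0.367284
P(M+4) = 0.2424^2 = 0.058758
The M peak is largest (0.573958); scaling to 100 gives 100.0 : 64.0 : 10.2.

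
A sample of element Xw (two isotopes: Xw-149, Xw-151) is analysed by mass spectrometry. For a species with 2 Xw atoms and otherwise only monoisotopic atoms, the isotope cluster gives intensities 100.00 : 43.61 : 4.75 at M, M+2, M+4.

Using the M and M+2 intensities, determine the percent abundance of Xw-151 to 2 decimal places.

Let p = fractional abundance of Xw-149. I(M+2)/I(M) = [C(2,1)·p^1·(1−p)] / p^2 = 2·(1−p)/p = 43.61/100.00 = 0.4361
(1−p)/p = 0.4361/2 = 0.2180  ⇒  p = 1/(1 + 0.2180) = 0.8210
Xw-149: 82.10%, Xw-151: 17.90%.

17.90%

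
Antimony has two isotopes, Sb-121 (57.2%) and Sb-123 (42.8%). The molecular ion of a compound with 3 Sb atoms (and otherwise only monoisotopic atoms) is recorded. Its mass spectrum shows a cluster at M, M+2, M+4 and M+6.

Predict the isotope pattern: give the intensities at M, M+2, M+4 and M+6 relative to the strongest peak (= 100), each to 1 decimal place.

44.5 : 100.0 : 74.8 : 18.7

Each Sb atom is independently Sb-121 (p = 0.572) or Sb-123 (q = 0.428); the cluster is the binomial expansion (p + q)^3.
P(M) = 0.572^3 = 0.187149
P(M+2) = 3 × 0.572^2 × 0.428^1 = 0.420104
P(M+4) = 3 × 0.572^1 × 0.428^2 = 0.314344
P(M+6) = 0.428^3 = 0.078403
The M+2 peak is largest (0.420104); scaling to 100 gives 44.5 : 100.0 : 74.8 : 18.7.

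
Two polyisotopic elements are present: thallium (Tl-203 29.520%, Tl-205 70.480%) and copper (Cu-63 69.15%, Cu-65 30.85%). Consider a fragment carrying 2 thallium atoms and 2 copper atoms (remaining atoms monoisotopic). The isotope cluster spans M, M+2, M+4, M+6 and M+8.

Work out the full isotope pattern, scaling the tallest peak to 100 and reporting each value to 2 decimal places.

9.84 : 55.78 : 100.00 : 59.42 : 11.17

Thallium pattern (n=2): 0.08714304 : 0.41611392 : 0.49674304
Copper pattern (n=2): 0.47817225 : 0.4266555 : 0.09517225
Convolve the two distributions (both contribute in 2-u steps):
  M: 0.08714304×0.47817225 = 0.041669
  M+2: 0.08714304×0.4266555 + 0.41611392×0.47817225 = 0.236154
  M+4: 0.08714304×0.09517225 + 0.41611392×0.4266555 + 0.49674304×0.47817225 = 0.423360
  M+6: 0.41611392×0.09517225 + 0.49674304×0.4266555 = 0.251541
  M+8: 0.49674304×0.09517225 = 0.047276
Scale to base peak (0.423360) = 100: 9.84 : 55.78 : 100.00 : 59.42 : 11.17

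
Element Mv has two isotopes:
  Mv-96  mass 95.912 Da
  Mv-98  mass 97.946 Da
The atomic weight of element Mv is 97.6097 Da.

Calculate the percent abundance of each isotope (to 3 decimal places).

Writing the weighted mean with unknown fraction x of Mv-96:
95.912·x + 97.946·(1 − x) = 97.6097
(95.912 − 97.946)·x = 97.6097 − 97.946
x = -0.3363 / -2.034 = 0.16534 → 16.534% Mv-96, 83.466% Mv-98.

Mv-96: 16.534%, Mv-98: 83.466%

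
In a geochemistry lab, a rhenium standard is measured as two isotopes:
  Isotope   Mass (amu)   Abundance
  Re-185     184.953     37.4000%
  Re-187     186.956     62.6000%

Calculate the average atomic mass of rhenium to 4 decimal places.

Average mass = Σ (abundance × isotope mass) = 0.374000 × 184.953 + 0.626000 × 186.956
= 69.17242 + 117.03446 = 186.20688 amu

186.2069 amu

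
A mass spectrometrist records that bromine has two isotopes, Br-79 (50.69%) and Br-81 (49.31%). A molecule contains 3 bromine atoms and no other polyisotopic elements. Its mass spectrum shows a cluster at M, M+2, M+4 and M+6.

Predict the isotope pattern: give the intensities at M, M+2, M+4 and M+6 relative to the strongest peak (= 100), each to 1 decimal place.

Expanding (0.5069 + 0.4931)^3:
P(M) = 0.5069^3 = 0.130247
P(M+2) = 3 × 0.5069^2 × 0.4931^1 = 0.380103
P(M+4) = 3 × 0.5069^1 × 0.4931^2 = 0.369755
P(M+6) = 0.4931^3 = 0.119896
The M+2 peak is largest (0.380103); scaling to 100 gives 34.3 : 100.0 : 97.3 : 31.5.

34.3 : 100.0 : 97.3 : 31.5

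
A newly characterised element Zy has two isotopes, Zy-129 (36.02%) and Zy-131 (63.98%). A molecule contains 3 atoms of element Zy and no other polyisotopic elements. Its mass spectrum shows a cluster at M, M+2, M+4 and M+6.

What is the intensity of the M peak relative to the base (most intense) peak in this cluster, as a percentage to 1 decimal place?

10.6%

(0.3602 + 0.6398)^3 gives M 0.0467, M+2 0.2490, M+4 0.4423, M+6 0.2619; the largest is M+4.
P(M+4) = C(3,2) × 0.3602^1 × 0.6398^2 = 3 × 0.3602 × 0.40934404 = 0.442337 (base)
P(M) = C(3,0) × 0.3602^3 × 0.6398^0 = 1 × 0.0467338 × 1.0000 = 0.046734
Relative intensity = 0.046734 / 0.442337 × 100 = 10.6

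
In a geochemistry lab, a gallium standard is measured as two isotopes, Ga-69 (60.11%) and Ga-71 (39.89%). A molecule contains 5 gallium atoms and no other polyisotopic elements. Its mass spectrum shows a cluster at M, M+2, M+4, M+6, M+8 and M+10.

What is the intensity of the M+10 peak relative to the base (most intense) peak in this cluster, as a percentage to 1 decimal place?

2.9%

Term probabilities: M 0.0785, M+2 0.2604, M+4 0.3456, M+6 0.2293, M+8 0.0761, M+10 0.0101. Base peak = M+4.
P(M+4) = C(5,2) × 0.6011^3 × 0.3989^2 = 10 × 0.21719018 × 0.15912121 = 0.345596 (base)
P(M+10) = C(5,5) × 0.6011^0 × 0.3989^5 = 1 × 1.0000 × 0.01009997 = 0.010100
Relative intensity = 0.010100 / 0.345596 × 100 = 2.9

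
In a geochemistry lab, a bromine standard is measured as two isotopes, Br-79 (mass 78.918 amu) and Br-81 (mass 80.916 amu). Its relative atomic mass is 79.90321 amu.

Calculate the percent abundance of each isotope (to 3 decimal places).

Writing the weighted mean with unknown fraction x of Br-79:
78.918·x + 80.916·(1 − x) = 79.90321
(78.918 − 80.916)·x = 79.90321 − 80.916
x = -1.01279 / -1.998 = 0.50690 → 50.690% Br-79, 49.310% Br-81.

Br-79: 50.690%, Br-81: 49.310%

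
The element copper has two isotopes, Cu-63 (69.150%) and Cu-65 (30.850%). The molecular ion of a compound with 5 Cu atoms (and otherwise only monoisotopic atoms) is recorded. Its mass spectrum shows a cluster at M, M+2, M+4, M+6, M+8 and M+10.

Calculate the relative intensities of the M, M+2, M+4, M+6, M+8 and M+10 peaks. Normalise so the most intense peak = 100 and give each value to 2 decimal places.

44.83 : 100.00 : 89.23 : 39.81 : 8.88 : 0.79

The 5 Cu atoms are independent, so intensities follow the terms of (0.69150 + 0.30850)^5.
P(M) = 0.69150^5 = 0.158111
P(M+2) = 5 × 0.69150^4 × 0.30850^1 = 0.352691
P(M+4) = 10 × 0.69150^3 × 0.30850^2 = 0.314693
P(M+6) = 10 × 0.69150^2 × 0.30850^3 = 0.140394
P(M+8) = 5 × 0.69150^1 × 0.30850^4 = 0.031317
P(M+10) = 0.30850^5 = 0.002794
The M+2 peak is largest (0.352691); scaling to 100 gives 44.83 : 100.00 : 89.23 : 39.81 : 8.88 : 0.79.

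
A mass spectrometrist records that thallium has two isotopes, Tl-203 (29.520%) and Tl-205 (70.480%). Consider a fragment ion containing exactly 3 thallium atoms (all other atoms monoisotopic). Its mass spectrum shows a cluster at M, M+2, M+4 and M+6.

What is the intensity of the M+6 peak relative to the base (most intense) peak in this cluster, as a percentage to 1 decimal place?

79.6%

(0.29520 + 0.70480)^3 gives M 0.0257, M+2 0.1843, M+4 0.4399, M+6 0.3501; the largest is M+4.
P(M+4) = C(3,2) × 0.29520^1 × 0.70480^2 = 3 × 0.2952 × 0.49674304 = 0.439916 (base)
P(M+6) = C(3,3) × 0.29520^0 × 0.70480^3 = 1 × 1.0000 × 0.35010449 = 0.350104
Relative intensity = 0.350104 / 0.439916 × 100 = 79.6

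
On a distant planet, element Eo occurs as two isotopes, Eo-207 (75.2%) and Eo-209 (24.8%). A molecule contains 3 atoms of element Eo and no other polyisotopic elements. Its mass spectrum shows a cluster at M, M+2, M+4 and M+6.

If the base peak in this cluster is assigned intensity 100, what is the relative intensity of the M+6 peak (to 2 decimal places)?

3.59

(0.752 + 0.248)^3 gives M 0.4253, M+2 0.4207, M+4 0.1388, M+6 0.0153; the largest is M.
P(M) = C(3,0) × 0.752^3 × 0.248^0 = 1 × 0.42525901 × 1.0000 = 0.425259 (base)
P(M+6) = C(3,3) × 0.752^0 × 0.248^3 = 1 × 1.0000 × 0.01525299 = 0.015253
Relative intensity = 0.015253 / 0.425259 × 100 = 3.59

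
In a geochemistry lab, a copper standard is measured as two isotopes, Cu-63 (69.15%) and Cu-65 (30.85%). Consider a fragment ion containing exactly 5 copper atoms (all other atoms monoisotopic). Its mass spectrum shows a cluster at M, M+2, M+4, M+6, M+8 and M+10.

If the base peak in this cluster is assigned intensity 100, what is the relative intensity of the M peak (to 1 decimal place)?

44.8

Term probabilities: M 0.1581, M+2 0.3527, M+4 0.3147, M+6 0.1404, M+8 0.0313, M+10 0.0028. Base peak = M+2.
P(M+2) = C(5,1) × 0.6915^4 × 0.3085^1 = 5 × 0.2286487 × 0.3085 = 0.352691 (base)
P(M) = C(5,0) × 0.6915^5 × 0.3085^0 = 1 × 0.15811058 × 1.0000 = 0.158111
Relative intensity = 0.158111 / 0.352691 × 100 = 44.8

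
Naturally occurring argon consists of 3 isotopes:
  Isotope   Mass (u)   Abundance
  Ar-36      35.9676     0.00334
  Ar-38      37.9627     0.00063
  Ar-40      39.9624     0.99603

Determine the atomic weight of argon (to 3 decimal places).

Ar = Σ fᵢ·mᵢ = 0.00334 × 35.9676 + 0.00063 × 37.9627 + 0.99603 × 39.9624
= 0.12013 + 0.02392 + 39.80375 = 39.94780 u

39.948 u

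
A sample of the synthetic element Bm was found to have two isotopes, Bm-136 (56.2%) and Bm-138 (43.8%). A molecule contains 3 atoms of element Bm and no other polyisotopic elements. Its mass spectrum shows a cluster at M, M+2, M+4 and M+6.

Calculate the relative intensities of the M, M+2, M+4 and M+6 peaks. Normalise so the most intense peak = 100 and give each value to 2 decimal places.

42.77 : 100.00 : 77.94 : 20.25

The 3 Bm atoms are independent, so intensities follow the terms of (0.562 + 0.438)^3.
P(M) = 0.562^3 = 0.177504
P(M+2) = 3 × 0.562^2 × 0.438^1 = 0.415019
P(M+4) = 3 × 0.562^1 × 0.438^2 = 0.323449
P(M+6) = 0.438^3 = 0.084028
The M+2 peak is largest (0.415019); scaling to 100 gives 42.77 : 100.00 : 77.94 : 20.25.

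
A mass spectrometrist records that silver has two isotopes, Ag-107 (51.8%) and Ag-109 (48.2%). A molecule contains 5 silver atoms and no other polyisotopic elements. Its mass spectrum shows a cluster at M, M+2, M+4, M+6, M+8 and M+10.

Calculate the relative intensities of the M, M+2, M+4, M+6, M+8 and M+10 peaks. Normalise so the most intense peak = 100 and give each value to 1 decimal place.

Each Ag atom is independently Ag-107 (p = 0.518) or Ag-109 (q = 0.482); the cluster is the binomial expansion (p + q)^5.
P(M) = 0.518^5 = 0.037295
P(M+2) = 5 × 0.518^4 × 0.482^1 = 0.173515
P(M+4) = 10 × 0.518^3 × 0.482^2 = 0.322911
P(M+6) = 10 × 0.518^2 × 0.482^3 = 0.300470
P(M+8) = 5 × 0.518^1 × 0.482^4 = 0.139794
P(M+10) = 0.482^5 = 0.026016
The M+4 peak is largest (0.322911); scaling to 100 gives 11.5 : 53.7 : 100.0 : 93.1 : 43.3 : 8.1.

11.5 : 53.7 : 100.0 : 93.1 : 43.3 : 8.1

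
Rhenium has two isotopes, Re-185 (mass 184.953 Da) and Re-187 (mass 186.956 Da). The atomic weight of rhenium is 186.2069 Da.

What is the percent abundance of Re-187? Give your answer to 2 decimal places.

Let x be the fractional abundance of Re-185; then Re-187 has abundance 1 − x.
184.953·x + 186.956·(1 − x) = 186.2069
(184.953 − 186.956)·x = 186.2069 − 186.956
x = -0.7491 / -2.003 = 0.37399 → 37.40% Re-185, 62.60% Re-187.

62.60%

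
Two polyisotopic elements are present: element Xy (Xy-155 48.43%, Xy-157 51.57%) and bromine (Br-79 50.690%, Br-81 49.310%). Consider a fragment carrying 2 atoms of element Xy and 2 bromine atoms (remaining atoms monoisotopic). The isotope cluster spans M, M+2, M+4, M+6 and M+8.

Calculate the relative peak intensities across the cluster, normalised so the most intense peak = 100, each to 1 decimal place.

16.1 : 65.5 : 100.0 : 67.8 : 17.2

Element Xy pattern (n=2): 0.23454649 : 0.49950702 : 0.26594649
Bromine pattern (n=2): 0.25694761 : 0.49990478 : 0.24314761
Convolve the two distributions (both contribute in 2-u steps):
  M: 0.23454649×0.25694761 = 0.060266
  M+2: 0.23454649×0.49990478 + 0.49950702×0.25694761 = 0.245598
  M+4: 0.23454649×0.24314761 + 0.49950702×0.49990478 + 0.26594649×0.25694761 = 0.375070
  M+6: 0.49950702×0.24314761 + 0.26594649×0.49990478 = 0.254402
  M+8: 0.26594649×0.24314761 = 0.064664
Scale to base peak (0.375070) = 100: 16.1 : 65.5 : 100.0 : 67.8 : 17.2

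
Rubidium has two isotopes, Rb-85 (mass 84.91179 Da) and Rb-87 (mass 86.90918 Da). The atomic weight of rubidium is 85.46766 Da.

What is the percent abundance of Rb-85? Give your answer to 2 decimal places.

With x = fraction of Rb-85 (so Rb-87 is 1 − x):
84.91179·x + 86.90918·(1 − x) = 85.46766
(84.91179 − 86.90918)·x = 85.46766 − 86.90918
x = -1.44152 / -1.99739 = 0.72170 → 72.17% Rb-85, 27.83% Rb-87.

72.17%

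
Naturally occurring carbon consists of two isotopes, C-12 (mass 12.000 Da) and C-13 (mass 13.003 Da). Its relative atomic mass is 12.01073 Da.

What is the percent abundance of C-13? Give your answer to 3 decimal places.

1.070%

With x = fraction of C-12 (so C-13 is 1 − x):
12.000·x + 13.003·(1 − x) = 12.01073
(12.000 − 13.003)·x = 12.01073 − 13.003
x = -0.99227 / -1.003 = 0.98930 → 98.930% C-12, 1.070% C-13.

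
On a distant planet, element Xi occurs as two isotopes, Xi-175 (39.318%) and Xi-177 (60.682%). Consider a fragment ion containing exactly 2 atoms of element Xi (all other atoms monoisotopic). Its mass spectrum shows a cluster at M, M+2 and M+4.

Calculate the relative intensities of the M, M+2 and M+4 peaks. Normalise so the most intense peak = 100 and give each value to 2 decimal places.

The 2 Xi atoms are independent, so intensities follow the terms of (0.39318 + 0.60682)^2.
P(M) = 0.39318^2 = 0.154591
P(M+2) = 2 × 0.39318^1 × 0.60682^1 = 0.477179
P(M+4) = 0.60682^2 = 0.368231
The M+2 peak is largest (0.477179); scaling to 100 gives 32.40 : 100.00 : 77.17.

32.40 : 100.00 : 77.17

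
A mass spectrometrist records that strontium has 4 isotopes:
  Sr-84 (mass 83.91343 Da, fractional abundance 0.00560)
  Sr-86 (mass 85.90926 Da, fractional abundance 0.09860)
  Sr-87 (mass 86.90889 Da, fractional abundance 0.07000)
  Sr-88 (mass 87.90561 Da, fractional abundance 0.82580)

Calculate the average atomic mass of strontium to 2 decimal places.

Weight each isotope mass by its fractional abundance: 0.00560 × 83.91343 + 0.09860 × 85.90926 + 0.07000 × 86.90889 + 0.82580 × 87.90561
= 0.469915 + 8.470653 + 6.083622 + 72.592453 = 87.616643 Da

87.62 Da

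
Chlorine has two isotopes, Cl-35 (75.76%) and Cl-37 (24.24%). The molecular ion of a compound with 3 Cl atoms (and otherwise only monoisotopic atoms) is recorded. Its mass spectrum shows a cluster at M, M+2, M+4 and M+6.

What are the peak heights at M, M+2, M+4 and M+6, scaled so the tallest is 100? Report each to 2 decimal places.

The 3 Cl atoms are independent, so intensities follow the terms of (0.7576 + 0.2424)^3.
P(M) = 0.7576^3 = 0.434830
P(M+2) = 3 × 0.7576^2 × 0.2424^1 = 0.417382
P(M+4) = 3 × 0.7576^1 × 0.2424^2 = 0.133545
P(M+6) = 0.2424^3 = 0.014243
The M peak is largest (0.434830); scaling to 100 gives 100.00 : 95.99 : 30.71 : 3.28.

100.00 : 95.99 : 30.71 : 3.28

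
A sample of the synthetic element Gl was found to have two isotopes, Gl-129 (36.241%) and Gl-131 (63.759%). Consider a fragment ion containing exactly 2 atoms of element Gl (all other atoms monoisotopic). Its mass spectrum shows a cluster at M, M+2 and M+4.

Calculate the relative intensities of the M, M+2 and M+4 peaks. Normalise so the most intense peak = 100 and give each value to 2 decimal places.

The 2 Gl atoms are independent, so intensities follow the terms of (0.36241 + 0.63759)^2.
P(M) = 0.36241^2 = 0.131341
P(M+2) = 2 × 0.36241^1 × 0.63759^1 = 0.462138
P(M+4) = 0.63759^2 = 0.406521
The M+2 peak is largest (0.462138); scaling to 100 gives 28.42 : 100.00 : 87.97.

28.42 : 100.00 : 87.97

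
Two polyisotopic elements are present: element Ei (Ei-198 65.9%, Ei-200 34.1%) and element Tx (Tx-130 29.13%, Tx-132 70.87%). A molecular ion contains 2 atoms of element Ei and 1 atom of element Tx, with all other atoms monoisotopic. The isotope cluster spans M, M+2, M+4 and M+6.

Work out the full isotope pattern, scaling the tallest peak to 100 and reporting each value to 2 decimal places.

Element Ei pattern (n=2): 0.434281 : 0.449438 : 0.116281
Element Tx pattern (n=1): 0.2913 : 0.7087
Convolve the two distributions (both contribute in 2-u steps):
  M: 0.434281×0.2913 = 0.126506
  M+2: 0.434281×0.7087 + 0.449438×0.2913 = 0.438696
  M+4: 0.449438×0.7087 + 0.116281×0.2913 = 0.352389
  M+6: 0.116281×0.7087 = 0.082408
Scale to base peak (0.438696) = 100: 28.84 : 100.00 : 80.33 : 18.78

28.84 : 100.00 : 80.33 : 18.78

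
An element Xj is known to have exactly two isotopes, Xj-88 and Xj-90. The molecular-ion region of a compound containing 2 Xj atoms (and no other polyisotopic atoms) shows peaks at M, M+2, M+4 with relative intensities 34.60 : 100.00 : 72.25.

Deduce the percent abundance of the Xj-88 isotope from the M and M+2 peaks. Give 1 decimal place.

40.9%

If p is the fraction of Xj that is Xj-88, then I(M+2)/I(M) = [C(2,1)·p^1·(1−p)] / p^2 = 2·(1−p)/p = 100.00/34.60 = 2.8902
(1−p)/p = 2.8902/2 = 1.4451  ⇒  p = 1/(1 + 1.4451) = 0.4090
Xj-88: 40.9%, Xj-90: 59.1%.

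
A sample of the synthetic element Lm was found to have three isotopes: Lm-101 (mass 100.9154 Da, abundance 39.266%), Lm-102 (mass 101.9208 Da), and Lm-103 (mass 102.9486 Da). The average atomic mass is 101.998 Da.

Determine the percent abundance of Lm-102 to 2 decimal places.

14.81%

The remaining 60.734% is split between Lm-102 (fraction x) and Lm-103 (fraction 0.60734 − x).
Substituting: 101.9208x + 102.9486(0.60734 − x) = 62.372559036
(101.9208 − 102.9486)x = -0.152243688  ⇒  x = 0.14813, y = 0.45921
Lm-102: 14.81%, Lm-103: 45.92%.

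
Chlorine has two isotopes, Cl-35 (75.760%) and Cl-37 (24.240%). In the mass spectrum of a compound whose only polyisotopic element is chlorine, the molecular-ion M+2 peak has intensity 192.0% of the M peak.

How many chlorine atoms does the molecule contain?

6

With n Cl atoms, P(M+2)/P(M) = C(n,1)·p^(n−1)q / p^n = n·q/p = n · 0.24240/0.75760.
n = 1.920 × 0.75760/0.24240 = 6.00 ≈ 6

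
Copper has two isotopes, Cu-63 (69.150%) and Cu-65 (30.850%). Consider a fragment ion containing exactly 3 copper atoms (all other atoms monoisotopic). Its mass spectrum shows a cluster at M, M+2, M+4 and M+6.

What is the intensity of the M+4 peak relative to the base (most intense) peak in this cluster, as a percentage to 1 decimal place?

(0.69150 + 0.30850)^3 gives M 0.3307, M+2 0.4425, M+4 0.1974, M+6 0.0294; the largest is M+2.
P(M+2) = C(3,1) × 0.69150^2 × 0.30850^1 = 3 × 0.47817225 × 0.3085 = 0.442548 (base)
P(M+4) = C(3,2) × 0.69150^1 × 0.30850^2 = 3 × 0.6915 × 0.09517225 = 0.197435
Relative intensity = 0.197435 / 0.442548 × 100 = 44.6

44.6%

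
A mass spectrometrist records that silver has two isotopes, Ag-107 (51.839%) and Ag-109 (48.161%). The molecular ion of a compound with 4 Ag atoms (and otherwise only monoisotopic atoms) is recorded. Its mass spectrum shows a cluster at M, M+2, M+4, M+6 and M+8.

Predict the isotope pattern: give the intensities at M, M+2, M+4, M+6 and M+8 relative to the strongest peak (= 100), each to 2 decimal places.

Expanding (0.51839 + 0.48161)^4:
P(M) = 0.51839^4 = 0.072215
P(M+2) = 4 × 0.51839^3 × 0.48161^1 = 0.268365
P(M+4) = 6 × 0.51839^2 × 0.48161^2 = 0.373986
P(M+6) = 4 × 0.51839^1 × 0.48161^3 = 0.231634
P(M+8) = 0.48161^4 = 0.053800
The M+4 peak is largest (0.373986); scaling to 100 gives 19.31 : 71.76 : 100.00 : 61.94 : 14.39.

19.31 : 71.76 : 100.00 : 61.94 : 14.39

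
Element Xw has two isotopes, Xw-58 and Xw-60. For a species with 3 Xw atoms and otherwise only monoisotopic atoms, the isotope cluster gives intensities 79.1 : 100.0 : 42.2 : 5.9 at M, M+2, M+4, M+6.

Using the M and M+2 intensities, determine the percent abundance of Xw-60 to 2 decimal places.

29.65%

If p is the fraction of Xw that is Xw-58, then I(M+2)/I(M) = [C(3,1)·p^2·(1−p)] / p^3 = 3·(1−p)/p = 100.0/79.1 = 1.2642
(1−p)/p = 1.2642/3 = 0.4214  ⇒  p = 1/(1 + 0.4214) = 0.7035
Xw-58: 70.35%, Xw-60: 29.65%.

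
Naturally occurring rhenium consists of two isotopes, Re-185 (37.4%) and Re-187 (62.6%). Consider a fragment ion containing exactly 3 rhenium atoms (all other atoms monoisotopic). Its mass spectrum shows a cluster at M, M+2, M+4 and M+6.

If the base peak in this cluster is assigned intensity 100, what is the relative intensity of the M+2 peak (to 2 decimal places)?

59.74

Binomial terms of (0.374 + 0.626)^3: M 0.0523, M+2 0.2627, M+4 0.4397, M+6 0.2453 → M+4 is the base peak.
P(M+4) = C(3,2) × 0.374^1 × 0.626^2 = 3 × 0.3740 × 0.391876 = 0.439685 (base)
P(M+2) = C(3,1) × 0.374^2 × 0.626^1 = 3 × 0.139876 × 0.6260 = 0.262687
Relative intensity = 0.262687 / 0.439685 × 100 = 59.74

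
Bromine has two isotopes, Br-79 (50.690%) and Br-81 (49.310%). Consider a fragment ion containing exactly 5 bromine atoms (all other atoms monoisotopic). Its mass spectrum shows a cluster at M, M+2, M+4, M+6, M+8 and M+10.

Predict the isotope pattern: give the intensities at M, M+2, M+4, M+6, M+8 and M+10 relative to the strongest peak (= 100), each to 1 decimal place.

10.6 : 51.4 : 100.0 : 97.3 : 47.3 : 9.2

Each Br atom is independently Br-79 (p = 0.50690) or Br-81 (q = 0.49310); the cluster is the binomial expansion (p + q)^5.
P(M) = 0.50690^5 = 0.033467
P(M+2) = 5 × 0.50690^4 × 0.49310^1 = 0.162777
P(M+4) = 10 × 0.50690^3 × 0.49310^2 = 0.316692
P(M+6) = 10 × 0.50690^2 × 0.49310^3 = 0.308070
P(M+8) = 5 × 0.50690^1 × 0.49310^4 = 0.149842
P(M+10) = 0.49310^5 = 0.029152
The M+4 peak is largest (0.316692); scaling to 100 gives 10.6 : 51.4 : 100.0 : 97.3 : 47.3 : 9.2.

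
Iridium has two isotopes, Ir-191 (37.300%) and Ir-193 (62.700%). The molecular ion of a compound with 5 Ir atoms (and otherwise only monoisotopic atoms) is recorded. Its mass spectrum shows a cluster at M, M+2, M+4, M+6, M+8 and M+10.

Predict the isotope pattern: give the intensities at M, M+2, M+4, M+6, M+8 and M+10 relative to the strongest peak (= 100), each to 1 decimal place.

2.1 : 17.7 : 59.5 : 100.0 : 84.0 : 28.3

The 5 Ir atoms are independent, so intensities follow the terms of (0.37300 + 0.62700)^5.
P(M) = 0.37300^5 = 0.007220
P(M+2) = 5 × 0.37300^4 × 0.62700^1 = 0.060684
P(M+4) = 10 × 0.37300^3 × 0.62700^2 = 0.204015
P(M+6) = 10 × 0.37300^2 × 0.62700^3 = 0.342942
P(M+8) = 5 × 0.37300^1 × 0.62700^4 = 0.288237
P(M+10) = 0.62700^5 = 0.096903
The M+6 peak is largest (0.342942); scaling to 100 gives 2.1 : 17.7 : 59.5 : 100.0 : 84.0 : 28.3.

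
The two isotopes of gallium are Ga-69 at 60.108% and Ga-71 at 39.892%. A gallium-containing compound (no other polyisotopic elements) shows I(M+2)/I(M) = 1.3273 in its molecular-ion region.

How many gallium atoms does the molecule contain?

2

With n Ga atoms, P(M+2)/P(M) = C(n,1)·p^(n−1)q / p^n = n·q/p = n · 0.39892/0.60108.
n = 1.3273 × 0.60108/0.39892 = 2.00 ≈ 2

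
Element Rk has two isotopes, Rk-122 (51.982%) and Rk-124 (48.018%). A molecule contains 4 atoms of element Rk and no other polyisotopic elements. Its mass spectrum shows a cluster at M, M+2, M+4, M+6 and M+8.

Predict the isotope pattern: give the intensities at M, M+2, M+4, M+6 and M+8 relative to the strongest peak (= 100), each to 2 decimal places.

19.53 : 72.17 : 100.00 : 61.58 : 14.22

Each Rk atom is independently Rk-122 (p = 0.51982) or Rk-124 (q = 0.48018); the cluster is the binomial expansion (p + q)^4.
P(M) = 0.51982^4 = 0.073015
P(M+2) = 4 × 0.51982^3 × 0.48018^1 = 0.269788
P(M+4) = 6 × 0.51982^2 × 0.48018^2 = 0.373822
P(M+6) = 4 × 0.51982^1 × 0.48018^3 = 0.230211
P(M+8) = 0.48018^4 = 0.053164
The M+4 peak is largest (0.373822); scaling to 100 gives 19.53 : 72.17 : 100.00 : 61.58 : 14.22.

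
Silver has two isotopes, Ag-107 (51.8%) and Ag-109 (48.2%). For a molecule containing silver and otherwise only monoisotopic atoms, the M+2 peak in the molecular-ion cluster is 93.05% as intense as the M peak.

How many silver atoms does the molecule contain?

The M+2/M ratio from n Ag atoms is n · q/p = n · 0.482/0.518.
n = 0.9305 × 0.518/0.482 = 1.00 ≈ 1

1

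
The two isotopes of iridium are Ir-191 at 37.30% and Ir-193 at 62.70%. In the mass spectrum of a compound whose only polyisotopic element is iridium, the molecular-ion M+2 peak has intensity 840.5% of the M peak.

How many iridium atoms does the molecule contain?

With n Ir atoms, P(M+2)/P(M) = C(n,1)·p^(n−1)q / p^n = n·q/p = n · 0.6270/0.3730.
n = 8.405 × 0.3730/0.6270 = 5.00 ≈ 5

5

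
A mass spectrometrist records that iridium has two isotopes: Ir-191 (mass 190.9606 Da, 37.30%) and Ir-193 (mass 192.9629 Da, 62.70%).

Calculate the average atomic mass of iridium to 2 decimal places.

Weight each isotope mass by its fractional abundance: 0.3730 × 190.9606 + 0.6270 × 192.9629
= 71.22830 + 120.98774 = 192.21604 Da

192.22 Da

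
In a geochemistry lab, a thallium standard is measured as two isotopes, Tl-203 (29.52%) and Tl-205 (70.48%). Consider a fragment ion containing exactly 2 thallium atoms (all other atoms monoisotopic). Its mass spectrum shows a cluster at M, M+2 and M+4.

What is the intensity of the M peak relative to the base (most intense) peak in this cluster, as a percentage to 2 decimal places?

(0.2952 + 0.7048)^2 gives M 0.0871, M+2 0.4161, M+4 0.4967; the largest is M+4.
P(M+4) = C(2,2) × 0.2952^0 × 0.7048^2 = 1 × 1.0000 × 0.49674304 = 0.496743 (base)
P(M) = C(2,0) × 0.2952^2 × 0.7048^0 = 1 × 0.08714304 × 1.0000 = 0.087143
Relative intensity = 0.087143 / 0.496743 × 100 = 17.54

17.54%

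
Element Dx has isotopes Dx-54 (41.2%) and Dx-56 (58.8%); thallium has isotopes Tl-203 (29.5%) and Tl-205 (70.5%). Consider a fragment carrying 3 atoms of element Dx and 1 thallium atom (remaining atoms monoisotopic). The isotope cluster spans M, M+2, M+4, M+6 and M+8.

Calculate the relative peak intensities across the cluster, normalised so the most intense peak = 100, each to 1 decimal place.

Element Dx pattern (n=3): 0.06993453 : 0.29942842 : 0.42733958 : 0.20329747
Thallium pattern (n=1): 0.2950 : 0.7050
Convolve the two distributions (both contribute in 2-u steps):
  M: 0.06993453×0.2950 = 0.020631
  M+2: 0.06993453×0.7050 + 0.29942842×0.2950 = 0.137635
  M+4: 0.29942842×0.7050 + 0.42733958×0.2950 = 0.337162
  M+6: 0.42733958×0.7050 + 0.20329747×0.2950 = 0.361247
  M+8: 0.20329747×0.7050 = 0.143325
Scale to base peak (0.361247) = 100: 5.7 : 38.1 : 93.3 : 100.0 : 39.7

5.7 : 38.1 : 93.3 : 100.0 : 39.7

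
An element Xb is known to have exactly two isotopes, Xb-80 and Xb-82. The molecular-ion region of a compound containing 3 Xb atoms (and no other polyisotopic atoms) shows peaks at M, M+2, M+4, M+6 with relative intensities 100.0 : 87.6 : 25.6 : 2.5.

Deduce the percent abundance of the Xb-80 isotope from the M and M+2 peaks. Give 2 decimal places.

77.40%

If p is the fraction of Xb that is Xb-80, then I(M+2)/I(M) = [C(3,1)·p^2·(1−p)] / p^3 = 3·(1−p)/p = 87.6/100.0 = 0.8760
(1−p)/p = 0.8760/3 = 0.2920  ⇒  p = 1/(1 + 0.2920) = 0.7740
Xb-80: 77.40%, Xb-82: 22.60%.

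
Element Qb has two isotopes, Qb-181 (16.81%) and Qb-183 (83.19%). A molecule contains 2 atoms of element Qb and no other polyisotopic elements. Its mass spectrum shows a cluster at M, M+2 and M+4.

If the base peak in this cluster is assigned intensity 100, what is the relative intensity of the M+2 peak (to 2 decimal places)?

Binomial terms of (0.1681 + 0.8319)^2: M 0.0283, M+2 0.2797, M+4 0.6921 → M+4 is the base peak.
P(M+4) = C(2,2) × 0.1681^0 × 0.8319^2 = 1 × 1.0000 × 0.69205761 = 0.692058 (base)
P(M+2) = C(2,1) × 0.1681^1 × 0.8319^1 = 2 × 0.1681 × 0.8319 = 0.279685
Relative intensity = 0.279685 / 0.692058 × 100 = 40.41

40.41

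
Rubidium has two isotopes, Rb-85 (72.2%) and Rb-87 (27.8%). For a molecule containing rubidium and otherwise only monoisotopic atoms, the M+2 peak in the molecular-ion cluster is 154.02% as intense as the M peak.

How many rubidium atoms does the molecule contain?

4

With n Rb atoms, P(M+2)/P(M) = C(n,1)·p^(n−1)q / p^n = n·q/p = n · 0.278/0.722.
n = 1.5402 × 0.722/0.278 = 4.00 ≈ 4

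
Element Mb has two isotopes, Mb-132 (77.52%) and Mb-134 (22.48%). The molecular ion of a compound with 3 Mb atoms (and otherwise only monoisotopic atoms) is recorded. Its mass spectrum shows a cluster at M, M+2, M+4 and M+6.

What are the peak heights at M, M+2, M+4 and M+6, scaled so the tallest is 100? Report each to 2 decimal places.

The 3 Mb atoms are independent, so intensities follow the terms of (0.7752 + 0.2248)^3.
P(M) = 0.7752^3 = 0.465845
P(M+2) = 3 × 0.7752^2 × 0.2248^1 = 0.405271
P(M+4) = 3 × 0.7752^1 × 0.2248^2 = 0.117524
P(M+6) = 0.2248^3 = 0.011360
The M peak is largest (0.465845); scaling to 100 gives 100.00 : 87.00 : 25.23 : 2.44.

100.00 : 87.00 : 25.23 : 2.44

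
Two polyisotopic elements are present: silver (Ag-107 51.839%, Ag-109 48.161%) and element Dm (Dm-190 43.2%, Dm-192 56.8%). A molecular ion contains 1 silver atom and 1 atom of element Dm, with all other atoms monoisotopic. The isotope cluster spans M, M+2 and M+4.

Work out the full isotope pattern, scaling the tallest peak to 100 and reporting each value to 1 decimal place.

Silver pattern (n=1): 0.51839 : 0.48161
Element Dm pattern (n=1): 0.4320 : 0.5680
Convolve the two distributions (both contribute in 2-u steps):
  M: 0.51839×0.4320 = 0.223944
  M+2: 0.51839×0.5680 + 0.48161×0.4320 = 0.502501
  M+4: 0.48161×0.5680 = 0.273554
Scale to base peak (0.502501) = 100: 44.6 : 100.0 : 54.4

44.6 : 100.0 : 54.4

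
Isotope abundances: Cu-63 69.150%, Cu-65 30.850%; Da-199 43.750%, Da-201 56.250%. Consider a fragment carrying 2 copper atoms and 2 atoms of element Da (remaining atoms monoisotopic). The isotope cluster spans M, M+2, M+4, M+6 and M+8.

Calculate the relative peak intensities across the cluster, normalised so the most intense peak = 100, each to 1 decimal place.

24.1 : 83.5 : 100.0 : 47.9 : 7.9

Copper pattern (n=2): 0.47817225 : 0.4266555 : 0.09517225
Element Da pattern (n=2): 0.19140625 : 0.4921875 : 0.31640625
Convolve the two distributions (both contribute in 2-u steps):
  M: 0.47817225×0.19140625 = 0.091525
  M+2: 0.47817225×0.4921875 + 0.4266555×0.19140625 = 0.317015
  M+4: 0.47817225×0.31640625 + 0.4266555×0.4921875 + 0.09517225×0.19140625 = 0.379508
  M+6: 0.4266555×0.31640625 + 0.09517225×0.4921875 = 0.181839
  M+8: 0.09517225×0.31640625 = 0.030113
Scale to base peak (0.379508) = 100: 24.1 : 83.5 : 100.0 : 47.9 : 7.9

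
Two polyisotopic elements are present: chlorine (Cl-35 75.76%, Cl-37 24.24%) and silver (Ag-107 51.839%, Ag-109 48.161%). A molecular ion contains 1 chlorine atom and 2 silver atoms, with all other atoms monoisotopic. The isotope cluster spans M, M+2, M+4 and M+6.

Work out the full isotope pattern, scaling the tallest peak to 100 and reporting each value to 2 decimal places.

45.91 : 100.00 : 66.92 : 12.68

Chlorine pattern (n=1): 0.7576 : 0.2424
Silver pattern (n=2): 0.26872819 : 0.49932362 : 0.23194819
Convolve the two distributions (both contribute in 2-u steps):
  M: 0.7576×0.26872819 = 0.203588
  M+2: 0.7576×0.49932362 + 0.2424×0.26872819 = 0.443427
  M+4: 0.7576×0.23194819 + 0.2424×0.49932362 = 0.296760
  M+6: 0.2424×0.23194819 = 0.056224
Scale to base peak (0.443427) = 100: 45.91 : 100.00 : 66.92 : 12.68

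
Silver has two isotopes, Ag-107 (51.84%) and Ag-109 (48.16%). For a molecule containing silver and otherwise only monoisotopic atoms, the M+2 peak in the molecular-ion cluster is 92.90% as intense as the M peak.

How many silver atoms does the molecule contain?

With n Ag atoms, P(M+2)/P(M) = C(n,1)·p^(n−1)q / p^n = n·q/p = n · 0.4816/0.5184.
n = 0.9290 × 0.5184/0.4816 = 1.00 ≈ 1

1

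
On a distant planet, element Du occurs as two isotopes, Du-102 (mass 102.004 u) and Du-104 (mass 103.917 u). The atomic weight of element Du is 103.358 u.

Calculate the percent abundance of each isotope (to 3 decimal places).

With x = fraction of Du-102 (so Du-104 is 1 − x):
102.004·x + 103.917·(1 − x) = 103.358
(102.004 − 103.917)·x = 103.358 − 103.917
x = -0.559 / -1.913 = 0.29221 → 29.221% Du-102, 70.779% Du-104.

Du-102: 29.221%, Du-104: 70.779%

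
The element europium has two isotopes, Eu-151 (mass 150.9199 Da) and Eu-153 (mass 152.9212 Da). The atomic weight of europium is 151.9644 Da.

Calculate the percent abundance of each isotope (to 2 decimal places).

Eu-151: 47.81%, Eu-153: 52.19%

With x = fraction of Eu-151 (so Eu-153 is 1 − x):
150.9199·x + 152.9212·(1 − x) = 151.9644
(150.9199 − 152.9212)·x = 151.9644 − 152.9212
x = -0.9568 / -2.0013 = 0.47809 → 47.81% Eu-151, 52.19% Eu-153.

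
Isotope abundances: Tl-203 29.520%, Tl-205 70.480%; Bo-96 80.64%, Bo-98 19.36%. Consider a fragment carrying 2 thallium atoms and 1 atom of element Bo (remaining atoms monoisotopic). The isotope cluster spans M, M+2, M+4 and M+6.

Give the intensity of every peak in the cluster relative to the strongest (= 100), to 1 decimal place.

14.6 : 73.2 : 100.0 : 20.0

Thallium pattern (n=2): 0.08714304 : 0.41611392 : 0.49674304
Element Bo pattern (n=1): 0.8064 : 0.1936
Convolve the two distributions (both contribute in 2-u steps):
  M: 0.08714304×0.8064 = 0.070272
  M+2: 0.08714304×0.1936 + 0.41611392×0.8064 = 0.352425
  M+4: 0.41611392×0.1936 + 0.49674304×0.8064 = 0.481133
  M+6: 0.49674304×0.1936 = 0.096169
Scale to base peak (0.481133) = 100: 14.6 : 73.2 : 100.0 : 20.0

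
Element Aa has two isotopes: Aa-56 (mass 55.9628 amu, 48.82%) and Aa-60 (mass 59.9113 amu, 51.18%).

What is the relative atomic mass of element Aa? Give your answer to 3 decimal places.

57.984 amu

The abundance-weighted mean is 0.4882 × 55.9628 + 0.5118 × 59.9113
= 27.32104 + 30.66260 = 57.98364 amu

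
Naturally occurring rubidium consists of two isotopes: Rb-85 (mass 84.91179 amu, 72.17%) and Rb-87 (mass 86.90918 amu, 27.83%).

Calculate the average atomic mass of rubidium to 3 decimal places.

85.468 amu

Average mass = Σ (abundance × isotope mass) = 0.7217 × 84.91179 + 0.2783 × 86.90918
= 61.280839 + 24.186825 = 85.467664 amu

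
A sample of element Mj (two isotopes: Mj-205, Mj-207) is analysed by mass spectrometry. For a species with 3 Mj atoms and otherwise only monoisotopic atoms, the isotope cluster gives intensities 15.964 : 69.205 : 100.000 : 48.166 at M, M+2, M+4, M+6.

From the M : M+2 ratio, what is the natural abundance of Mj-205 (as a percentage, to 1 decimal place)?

Let p = fractional abundance of Mj-205. I(M+2)/I(M) = [C(3,1)·p^2·(1−p)] / p^3 = 3·(1−p)/p = 69.205/15.964 = 4.3351
(1−p)/p = 4.3351/3 = 1.4450  ⇒  p = 1/(1 + 1.4450) = 0.4090
Mj-205: 40.9%, Mj-207: 59.1%.

40.9%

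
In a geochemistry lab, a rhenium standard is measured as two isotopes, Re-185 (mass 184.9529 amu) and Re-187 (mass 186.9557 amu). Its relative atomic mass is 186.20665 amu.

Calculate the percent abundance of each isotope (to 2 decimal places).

Let x be the fractional abundance of Re-185; then Re-187 has abundance 1 − x.
184.9529·x + 186.9557·(1 − x) = 186.20665
(184.9529 − 186.9557)·x = 186.20665 − 186.9557
x = -0.74905 / -2.0028 = 0.37400 → 37.40% Re-185, 62.60% Re-187.

Re-185: 37.40%, Re-187: 62.60%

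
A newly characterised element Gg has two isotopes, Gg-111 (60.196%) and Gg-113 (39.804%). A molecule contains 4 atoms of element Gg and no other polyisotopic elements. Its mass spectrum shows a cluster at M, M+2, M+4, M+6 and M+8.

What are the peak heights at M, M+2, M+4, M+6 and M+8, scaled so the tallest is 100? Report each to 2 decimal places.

37.81 : 100.00 : 99.19 : 43.72 : 7.23

Each Gg atom is independently Gg-111 (p = 0.60196) or Gg-113 (q = 0.39804); the cluster is the binomial expansion (p + q)^4.
P(M) = 0.60196^4 = 0.131302
P(M+2) = 4 × 0.60196^3 × 0.39804^1 = 0.347288
P(M+4) = 6 × 0.60196^2 × 0.39804^2 = 0.344461
P(M+6) = 4 × 0.60196^1 × 0.39804^3 = 0.151848
P(M+8) = 0.39804^4 = 0.025102
The M+2 peak is largest (0.347288); scaling to 100 gives 37.81 : 100.00 : 99.19 : 43.72 : 7.23.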